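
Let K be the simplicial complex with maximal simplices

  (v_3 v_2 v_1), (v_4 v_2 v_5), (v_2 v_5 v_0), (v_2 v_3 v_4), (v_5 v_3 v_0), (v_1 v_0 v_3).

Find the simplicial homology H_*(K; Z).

H_0 = Z,  H_1 = Z,  H_2 = 0.

Fix the vertex order v_0 < v_1 < v_2 < v_3 < v_4 < v_5 and write every simplex with vertices in increasing order. Then dim K = 2 and the simplices of K are:

  0-simplices (6): [v_0], [v_1], [v_2], [v_3], [v_4], [v_5]
  1-simplices (12): [v_0,v_1], [v_0,v_2], [v_0,v_3], [v_0,v_5], [v_1,v_2], [v_1,v_3], [v_2,v_3], [v_2,v_4], [v_2,v_5], [v_3,v_4], [v_3,v_5], [v_4,v_5]
  2-simplices (6): [v_0,v_1,v_3], [v_0,v_2,v_5], [v_0,v_3,v_5], [v_1,v_2,v_3], [v_2,v_3,v_4], [v_2,v_4,v_5]

Hence C_0 ≅ Z^6, C_1 ≅ Z^12, C_2 ≅ Z^6.

Boundary ∂_1: C_1 → C_0 maps an edge to its endpoints' difference, ∂[p,q] = q − p.
The resulting 6×12 matrix has rank 5, and its Smith normal form has invariant factors (1,1,1,1,1).

∂_2: C_2 → C_1 sends each 2-simplex [p,q,r] to [q,r] − [p,r] + [p,q]. For instance
  ∂[v_1,v_2,v_3] = [v_2,v_3] − [v_1,v_3] + [v_1,v_2],
  ∂[v_0,v_2,v_5] = [v_2,v_5] − [v_0,v_5] + [v_0,v_2].
The 12×6 boundary matrix has rank 6 and Smith normal form diag(1,1,1,1,1,1).

Now H_k = ker ∂_k / im ∂_{k+1}, so:

  H_0: rank C_0 − rank ∂_1 = 6 − 5 = 1, and the invariant factors of ∂_1 are all 1, so H_0 ≅ Z.
  H_1: rank ker ∂_1 − rank ∂_2 = (12 − 5) − 6 = 1, and the invariant factors of ∂_2 are all 1, so H_1 ≅ Z.
  H_2: rank ker ∂_2 − rank ∂_3 = (6 − 6) − 0 = 0, and there is no ∂_3, so H_2 ≅ 0.

(K is a triangulation of the cylinder S^1 x I.)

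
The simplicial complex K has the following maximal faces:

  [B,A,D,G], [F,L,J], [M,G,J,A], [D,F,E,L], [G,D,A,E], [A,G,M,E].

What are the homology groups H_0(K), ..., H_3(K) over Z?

K has 9 vertices, 22 edges, 18 triangles, 5 3-simplices.
rank ∂_0 = 0, rank ∂_1 = 8 ⇒ b_0 = 9 − 0 − 8 = 1; all invariant factors of ∂_1 are 1 so no torsion. So H_0 ≅ Z.
rank ∂_1 = 8, rank ∂_2 = 13 ⇒ b_1 = 22 − 8 − 13 = 1; all invariant factors of ∂_2 are 1 so no torsion. So H_1 ≅ Z.
rank ∂_2 = 13, rank ∂_3 = 5 ⇒ b_2 = 18 − 13 − 5 = 0; all invariant factors of ∂_3 are 1 so no torsion. So H_2 ≅ 0.
rank ∂_3 = 5, rank ∂_4 = 0 ⇒ b_3 = 5 − 5 − 0 = 0. So H_3 ≅ 0.

H_0 = Z,  H_1 = Z,  H_2 = 0,  H_3 = 0.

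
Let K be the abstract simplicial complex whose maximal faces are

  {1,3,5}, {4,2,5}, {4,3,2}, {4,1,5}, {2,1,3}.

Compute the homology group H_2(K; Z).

K has 5 vertices, 10 edges, 5 triangles.
rank ∂_2 = 5, rank ∂_3 = 0 ⇒ b_2 = 5 − 5 − 0 = 0. So H_2 = 0.

H_2 ≅ 0.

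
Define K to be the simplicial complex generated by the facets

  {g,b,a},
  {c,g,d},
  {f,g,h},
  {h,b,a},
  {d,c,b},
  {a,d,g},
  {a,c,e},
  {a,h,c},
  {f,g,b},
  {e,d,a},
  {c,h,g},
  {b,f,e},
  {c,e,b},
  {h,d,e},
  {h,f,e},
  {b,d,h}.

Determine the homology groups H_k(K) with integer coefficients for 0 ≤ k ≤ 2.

K has 8 vertices, 24 edges, 16 triangles.
rank ∂_0 = 0, rank ∂_1 = 7 ⇒ b_0 = 8 − 0 − 7 = 1; all invariant factors of ∂_1 are 1 so no torsion. So H_0 ≅ Z.
rank ∂_1 = 7, rank ∂_2 = 15 ⇒ b_1 = 24 − 7 − 15 = 2; all invariant factors of ∂_2 are 1 so no torsion. So H_1 ≅ Z^2.
rank ∂_2 = 15, rank ∂_3 = 0 ⇒ b_2 = 16 − 15 − 0 = 1. So H_2 ≅ Z.

H_0 ≅ Z,  H_1 ≅ Z^2,  H_2 ≅ Z.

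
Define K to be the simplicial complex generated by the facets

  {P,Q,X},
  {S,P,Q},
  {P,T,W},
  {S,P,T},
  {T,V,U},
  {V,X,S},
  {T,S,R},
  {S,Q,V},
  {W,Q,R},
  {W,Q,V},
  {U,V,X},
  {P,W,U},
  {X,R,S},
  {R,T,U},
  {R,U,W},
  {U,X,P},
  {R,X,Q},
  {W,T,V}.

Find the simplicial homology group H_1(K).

H_1 = Z × Z/2.

Take the total order P < Q < R < S < T < U < V < W < X on the vertex set. Then K (dimension 2) consists of the simplices:

  0-simplices (9): P, Q, R, S, T, U, V, W, X
  1-simplices (27): PQ, PS, PT, PU, PW, PX, QR, QS, QV, QW, QX, RS, RT, RU, RW, RX, ST, SV, SX, TU, TV, TW, UV, UW, UX, VW, VX
  2-simplices (18): PQS, PQX, PST, PTW, PUW, PUX, QRW, QRX, QSV, QVW, RST, RSX, RTU, RUW, SVX, TUV, TVW, UVX

giving chain groups C_0 ≅ Z^9, C_1 ≅ Z^27, C_2 ≅ Z^18.

∂_1: C_1 → C_0 sends each edge [p,q] (with p < q) to q − p. For instance
  ∂TW = W − T.
The 9×27 boundary matrix has rank 8 and Smith normal form diag(1,1,1,1,1,1,1,1).

∂_2: C_2 → C_1 acts by ∂[p,q,r] = [q,r] − [p,r] + [p,q]. For instance
  ∂PST = ST − PT + PS,
  ∂PUX = UX − PX + PU.
The resulting 27×18 matrix has rank 18, and its Smith normal form has invariant factors (1,1,1,1,1,1,1,1,1,1,1,1,1,1,1,1,1,2).

Reading off H_k = ker ∂_k / im ∂_{k+1}:

  H_1: rank ker ∂_1 − rank ∂_2 = (27 − 8) − 18 = 1, and ∂_2 has invariant factor 2 > 1, so H_1 ≅ Z × Z/2.

(K is a triangulation of the Klein bottle.)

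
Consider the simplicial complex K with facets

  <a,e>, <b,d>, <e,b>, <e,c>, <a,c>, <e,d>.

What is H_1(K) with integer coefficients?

H_1 ≅ Z^2.

K has 5 vertices, 6 edges.
rank ∂_1 = 4, rank ∂_2 = 0 ⇒ b_1 = 6 − 4 − 0 = 2. So H_1 ≅ Z^2.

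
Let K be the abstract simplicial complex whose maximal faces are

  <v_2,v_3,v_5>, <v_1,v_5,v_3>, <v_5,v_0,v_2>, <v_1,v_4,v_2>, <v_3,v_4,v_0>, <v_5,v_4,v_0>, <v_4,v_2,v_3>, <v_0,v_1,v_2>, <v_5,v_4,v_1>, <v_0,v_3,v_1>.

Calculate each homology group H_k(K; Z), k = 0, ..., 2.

Order the vertices as v_0 < v_1 < v_2 < v_3 < v_4 < v_5. Listing each simplex with vertices in this order, K has dimension 2 with simplices:

  0-simplices (6): [v_0], [v_1], [v_2], [v_3], [v_4], [v_5]
  1-simplices (15): (15 of them)
  2-simplices (10): [v_0,v_1,v_2], [v_0,v_1,v_3], [v_0,v_2,v_5], [v_0,v_3,v_4], [v_0,v_4,v_5], [v_1,v_2,v_4], [v_1,v_3,v_5], [v_1,v_4,v_5], [v_2,v_3,v_4], [v_2,v_3,v_5]

Hence C_0 ≅ Z^6, C_1 ≅ Z^15, C_2 ≅ Z^10.

Boundary ∂_1: C_1 → C_0 maps an edge to its endpoints' difference, ∂[p,q] = q − p. For instance
  ∂[v_0,v_4] = [v_4] − [v_0].
As a 6×15 matrix over Z this has rank 5, with invariant factors (1,1,1,1,1).

∂_2: C_2 → C_1 maps a triangle to the signed sum of its edges. For instance
  ∂[v_0,v_2,v_5] = [v_2,v_5] − [v_0,v_5] + [v_0,v_2],
  ∂[v_0,v_4,v_5] = [v_4,v_5] − [v_0,v_5] + [v_0,v_4].
The 15×10 boundary matrix has rank 10 and Smith normal form diag(1,1,1,1,1,1,1,1,1,2).

Computing H_k = (kernel of ∂_k) / (image of ∂_{k+1}):

  H_0: rank C_0 − rank ∂_1 = 6 − 5 = 1, and the invariant factors of ∂_1 are all 1, so H_0 = Z.
  H_1: rank ker ∂_1 − rank ∂_2 = (15 − 5) − 10 = 0, and ∂_2 has invariant factor 2 > 1, so H_1 = Z_2.
  H_2: rank ker ∂_2 − rank ∂_3 = (10 − 10) − 0 = 0, and there is no ∂_3, so H_2 = 0.

H_0 ≅ Z,  H_1 ≅ Z_2,  H_2 = 0.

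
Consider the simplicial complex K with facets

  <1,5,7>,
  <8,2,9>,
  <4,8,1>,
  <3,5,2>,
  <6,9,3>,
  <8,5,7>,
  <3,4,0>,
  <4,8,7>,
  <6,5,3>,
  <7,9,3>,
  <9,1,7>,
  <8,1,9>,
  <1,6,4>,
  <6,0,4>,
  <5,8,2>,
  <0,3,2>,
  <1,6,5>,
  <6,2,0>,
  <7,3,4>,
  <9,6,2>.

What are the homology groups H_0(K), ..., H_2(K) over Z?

Take the total order 0 < 1 < 2 < 3 < 4 < 5 < 6 < 7 < 8 < 9 on the vertex set. Then K (dimension 2) consists of the simplices:

  0-simplices (10): [0], [1], [2], [3], [4], [5], [6], [7], [8], [9]
  1-simplices (30): (30 of them)
  2-simplices (20): (20 of them)

giving chain groups C_0 ≅ Z^10, C_1 ≅ Z^30, C_2 ≅ Z^20.

Boundary ∂_1: C_1 → C_0 sends each edge [p,q] (with p < q) to q − p.
The 10×30 boundary matrix has rank 9 and Smith normal form diag(1,1,1,1,1,1,1,1,1).

∂_2: C_2 → C_1 maps a triangle to the signed sum of its edges. For instance
  ∂[1,7,9] = [7,9] − [1,9] + [1,7],
  ∂[2,5,8] = [5,8] − [2,8] + [2,5].
This gives a 30×20 integer matrix of rank 20; reducing to Smith normal form yields diagonal entries (1,1,1,1,1,1,1,1,1,1,1,1,1,1,1,1,1,1,1,2).

From H_k ≅ ker(∂_k) / im(∂_{k+1}) we obtain:

  H_0: rank C_0 − rank ∂_1 = 10 − 9 = 1, and the invariant factors of ∂_1 are all 1, so H_0 = Z.
  H_1: rank ker ∂_1 − rank ∂_2 = (30 − 9) − 20 = 1, and ∂_2 has invariant factor 2 > 1, so H_1 = Z ⊕ Z/2.
  H_2: rank ker ∂_2 − rank ∂_3 = (20 − 20) − 0 = 0, and there is no ∂_3, so H_2 = 0.

H_0 ≅ Z,  H_1 ≅ Z ⊕ Z/2,  H_2 = 0.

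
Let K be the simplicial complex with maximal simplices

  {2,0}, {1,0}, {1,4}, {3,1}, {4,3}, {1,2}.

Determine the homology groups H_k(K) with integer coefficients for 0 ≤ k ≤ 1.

Take the total order 0 < 1 < 2 < 3 < 4 on the vertex set. Then K (dimension 1) consists of the simplices:

  0-simplices (5): [0], [1], [2], [3], [4]
  1-simplices (6): [0,1], [0,2], [1,2], [1,3], [1,4], [3,4]

Hence C_0 ≅ Z^5, C_1 ≅ Z^6.

Boundary ∂_1: C_1 → C_0 maps an edge to its endpoints' difference, ∂[p,q] = q − p.
The resulting 5×6 matrix has rank 4, and its Smith normal form has invariant factors (1,1,1,1).

Computing H_k = (kernel of ∂_k) / (image of ∂_{k+1}):

  H_0: rank C_0 − rank ∂_1 = 5 − 4 = 1, and the invariant factors of ∂_1 are all 1, so H_0 ≅ Z.
  H_1: rank ker ∂_1 − rank ∂_2 = (6 − 4) − 0 = 2, and there is no ∂_2, so H_1 ≅ Z^2.

H_0 = Z,  H_1 = Z^2.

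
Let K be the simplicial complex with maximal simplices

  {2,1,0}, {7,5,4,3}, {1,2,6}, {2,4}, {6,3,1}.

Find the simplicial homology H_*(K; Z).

H_0 = Z,  H_1 = Z,  H_2 = 0,  H_3 = 0.

We work with the vertex ordering 0 < 1 < 2 < 3 < 4 < 5 < 6 < 7. The simplices of K, each written with vertices in increasing order, are:

  0-simplices (8): [0], [1], [2], [3], [4], [5], [6], [7]
  1-simplices (14): [0,1], [0,2], [1,2], [1,3], [1,6], [2,4], [2,6], [3,4], [3,5], [3,6], [3,7], [4,5], [4,7], [5,7]
  2-simplices (7): [0,1,2], [1,2,6], [1,3,6], [3,4,5], [3,4,7], [3,5,7], [4,5,7]
  3-simplices (1): [3,4,5,7]

so the chain groups are C_0 ≅ Z^8, C_1 ≅ Z^14, C_2 ≅ Z^7, C_3 ≅ Z^1.

∂_1: C_1 → C_0 is given by ∂[p,q] = [q] − [p]. For instance
  ∂[3,7] = [7] − [3].
The 8×14 boundary matrix has rank 7 and Smith normal form diag(1,1,1,1,1,1,1).

∂_2: C_2 → C_1 acts by ∂[p,q,r] = [q,r] − [p,r] + [p,q]. For instance
  ∂[4,5,7] = [5,7] − [4,7] + [4,5],
  ∂[1,3,6] = [3,6] − [1,6] + [1,3].
As a 14×7 matrix over Z this has rank 6, with invariant factors (1,1,1,1,1,1).

Boundary ∂_3: C_3 → C_2 sends each 3-simplex σ to the alternating sum Σ_i (−1)^i (σ with its i-th vertex removed). For instance
  ∂[3,4,5,7] = [4,5,7] − [3,5,7] + [3,4,7] − [3,4,5].
The resulting 7×1 matrix has rank 1, and its Smith normal form has invariant factors (1).

Reading off H_k = ker ∂_k / im ∂_{k+1}:

  H_0: rank C_0 − rank ∂_1 = 8 − 7 = 1, and the invariant factors of ∂_1 are all 1, so H_0 = Z.
  H_1: rank ker ∂_1 − rank ∂_2 = (14 − 7) − 6 = 1, and the invariant factors of ∂_2 are all 1, so H_1 = Z.
  H_2: rank ker ∂_2 − rank ∂_3 = (7 − 6) − 1 = 0, and the invariant factors of ∂_3 are all 1, so H_2 = 0.
  H_3: rank ker ∂_3 − rank ∂_4 = (1 − 1) − 0 = 0, and there is no ∂_4, so H_3 = 0.

As a check, the Euler characteristic is 8 − 14 + 7 − 1 = 0, which agrees with 1 − 1 + 0 − 0 = 0.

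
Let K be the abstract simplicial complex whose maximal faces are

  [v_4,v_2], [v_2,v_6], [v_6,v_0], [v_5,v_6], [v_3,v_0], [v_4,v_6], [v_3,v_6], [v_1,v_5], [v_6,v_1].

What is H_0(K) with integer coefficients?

We work with the vertex ordering v_0 < v_1 < v_2 < v_3 < v_4 < v_5 < v_6. The simplices of K, each written with vertices in increasing order, are:

  0-simplices (7): [v_0], [v_1], [v_2], [v_3], [v_4], [v_5], [v_6]
  1-simplices (9): [v_0,v_3], [v_0,v_6], [v_1,v_5], [v_1,v_6], [v_2,v_4], [v_2,v_6], [v_3,v_6], [v_4,v_6], [v_5,v_6]

so the chain groups are C_0 ≅ Z^7, C_1 ≅ Z^9.

∂_1: C_1 → C_0 maps an edge to its endpoints' difference, ∂[p,q] = q − p.
The 7×9 boundary matrix has rank 6 and Smith normal form diag(1,1,1,1,1,1).

Reading off H_k = ker ∂_k / im ∂_{k+1}:

  H_0: rank C_0 − rank ∂_1 = 7 − 6 = 1, and the invariant factors of ∂_1 are all 1, so H_0 ≅ Z.

H_0 = Z.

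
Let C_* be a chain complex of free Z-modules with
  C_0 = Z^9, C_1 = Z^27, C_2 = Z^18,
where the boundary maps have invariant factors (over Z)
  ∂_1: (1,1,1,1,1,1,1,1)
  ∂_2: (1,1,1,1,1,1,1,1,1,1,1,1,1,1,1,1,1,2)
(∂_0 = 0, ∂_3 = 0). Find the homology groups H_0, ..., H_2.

H_0 = Z,  H_1 = Z × Z/2,  H_2 = 0.

H_0: b_0 = 9 − 0 − 8 = 1; torsion from ∂_1 factors > 1: none. So H_0 = Z.
H_1: b_1 = 27 − 8 − 18 = 1; torsion from ∂_2 factors > 1: [2]. So H_1 = Z × Z/2.
H_2: b_2 = 18 − 18 − 0 = 0; torsion from ∂_3 factors > 1: none. So H_2 = 0.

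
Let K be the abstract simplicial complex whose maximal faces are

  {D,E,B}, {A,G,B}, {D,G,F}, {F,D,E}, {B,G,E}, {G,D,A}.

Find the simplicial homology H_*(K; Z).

H_0 = Z,  H_1 = Z,  H_2 = 0.

Take the total order A < B < D < E < F < G on the vertex set. Then K (dimension 2) consists of the simplices:

  0-simplices (6): A, B, D, E, F, G
  1-simplices (12): AB, AD, AG, BD, BE, BG, DE, DF, DG, EF, EG, FG
  2-simplices (6): ABG, ADG, BDE, BEG, DEF, DFG

so the chain groups are C_0 ≅ Z^6, C_1 ≅ Z^12, C_2 ≅ Z^6.

The boundary map ∂_1: C_1 → C_0 maps an edge to its endpoints' difference, ∂[p,q] = q − p.
As a 6×12 matrix over Z this has rank 5, with invariant factors (1,1,1,1,1).

Boundary ∂_2: C_2 → C_1 sends each 2-simplex [p,q,r] to [q,r] − [p,r] + [p,q]. For instance
  ∂DEF = EF − DF + DE,
  ∂DFG = FG − DG + DF.
As a 12×6 matrix over Z this has rank 6, with invariant factors (1,1,1,1,1,1).

Computing H_k = (kernel of ∂_k) / (image of ∂_{k+1}):

  H_0: rank C_0 − rank ∂_1 = 6 − 5 = 1, and the invariant factors of ∂_1 are all 1, so H_0 = Z.
  H_1: rank ker ∂_1 − rank ∂_2 = (12 − 5) − 6 = 1, and the invariant factors of ∂_2 are all 1, so H_1 = Z.
  H_2: rank ker ∂_2 − rank ∂_3 = (6 − 6) − 0 = 0, and there is no ∂_3, so H_2 = 0.

(K is a triangulation of the cylinder S^1 x I.)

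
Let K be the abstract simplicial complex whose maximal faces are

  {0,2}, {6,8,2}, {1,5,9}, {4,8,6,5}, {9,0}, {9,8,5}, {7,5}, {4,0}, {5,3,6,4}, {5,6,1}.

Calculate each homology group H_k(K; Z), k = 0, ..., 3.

Take the total order 0 < 1 < 2 < 3 < 4 < 5 < 6 < 7 < 8 < 9 on the vertex set. Then K (dimension 3) consists of the simplices:

  0-simplices (10): [0], [1], [2], [3], [4], [5], [6], [7], [8], [9]
  1-simplices (20): [0,2], [0,4], [0,9], [1,5], [1,6], [1,9], [2,6], [2,8], [3,4], [3,5], [3,6], [4,5], [4,6], [4,8], [5,6], [5,7], [5,8], [5,9], [6,8], [8,9]
  2-simplices (11): [1,5,6], [1,5,9], [2,6,8], [3,4,5], [3,4,6], [3,5,6], [4,5,6], [4,5,8], [4,6,8], [5,6,8], [5,8,9]
  3-simplices (2): [3,4,5,6], [4,5,6,8]

Hence C_0 ≅ Z^10, C_1 ≅ Z^20, C_2 ≅ Z^11, C_3 ≅ Z^2.

∂_1: C_1 → C_0 sends each edge [p,q] (with p < q) to q − p. For instance
  ∂[5,9] = [9] − [5].
This gives a 10×20 integer matrix of rank 9; reducing to Smith normal form yields diagonal entries (1,1,1,1,1,1,1,1,1).

∂_2: C_2 → C_1 maps a triangle to the signed sum of its edges. For instance
  ∂[3,4,5] = [4,5] − [3,5] + [3,4],
  ∂[2,6,8] = [6,8] − [2,8] + [2,6].
As a 20×11 matrix over Z this has rank 9, with invariant factors (1,1,1,1,1,1,1,1,1).

Boundary ∂_3: C_3 → C_2 sends each 3-simplex σ to the alternating sum Σ_i (−1)^i (σ with its i-th vertex removed). For instance
  ∂[3,4,5,6] = [4,5,6] − [3,5,6] + [3,4,6] − [3,4,5],
  ∂[4,5,6,8] = [5,6,8] − [4,6,8] + [4,5,8] − [4,5,6].
As a 11×2 matrix over Z this has rank 2, with invariant factors (1,1).

Now H_k = ker ∂_k / im ∂_{k+1}, so:

  H_0: rank C_0 − rank ∂_1 = 10 − 9 = 1, and the invariant factors of ∂_1 are all 1, so H_0 = Z.
  H_1: rank ker ∂_1 − rank ∂_2 = (20 − 9) − 9 = 2, and the invariant factors of ∂_2 are all 1, so H_1 = Z^2.
  H_2: rank ker ∂_2 − rank ∂_3 = (11 − 9) − 2 = 0, and the invariant factors of ∂_3 are all 1, so H_2 = 0.
  H_3: rank ker ∂_3 − rank ∂_4 = (2 − 2) − 0 = 0, and there is no ∂_4, so H_3 = 0.

H_0 = Z,  H_1 = Z^2,  H_2 = 0,  H_3 = 0.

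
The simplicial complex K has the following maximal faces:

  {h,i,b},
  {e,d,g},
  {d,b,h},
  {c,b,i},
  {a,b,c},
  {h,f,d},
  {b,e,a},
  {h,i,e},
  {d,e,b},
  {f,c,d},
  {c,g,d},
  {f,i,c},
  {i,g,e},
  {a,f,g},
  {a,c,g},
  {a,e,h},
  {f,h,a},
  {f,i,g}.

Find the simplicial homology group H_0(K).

H_0 ≅ Z.

K has 9 vertices, 27 edges, 18 triangles.
rank ∂_0 = 0, rank ∂_1 = 8 ⇒ b_0 = 9 − 0 − 8 = 1; all invariant factors of ∂_1 are 1 so no torsion. So H_0 = Z.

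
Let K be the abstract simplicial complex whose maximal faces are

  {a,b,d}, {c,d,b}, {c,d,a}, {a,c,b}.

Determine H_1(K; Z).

Order the vertices as a < b < c < d. Listing each simplex with vertices in this order, K has dimension 2 with simplices:

  0-simplices (4): a, b, c, d
  1-simplices (6): ab, ac, ad, bc, bd, cd
  2-simplices (4): abc, abd, acd, bcd

Hence C_0 ≅ Z^4, C_1 ≅ Z^6, C_2 ≅ Z^4.

The boundary map ∂_1: C_1 → C_0 maps an edge to its endpoints' difference, ∂[p,q] = q − p.
The resulting 4×6 matrix has rank 3, and its Smith normal form has invariant factors (1,1,1).

Boundary ∂_2: C_2 → C_1 acts by ∂[p,q,r] = [q,r] − [p,r] + [p,q]. For instance
  ∂bcd = cd − bd + bc,
  ∂abc = bc − ac + ab.
The resulting 6×4 matrix has rank 3, and its Smith normal form has invariant factors (1,1,1).

Computing H_k = (kernel of ∂_k) / (image of ∂_{k+1}):

  H_1: rank ker ∂_1 − rank ∂_2 = (6 − 3) − 3 = 0, and the invariant factors of ∂_2 are all 1, so H_1 = 0.

H_1 ≅ 0.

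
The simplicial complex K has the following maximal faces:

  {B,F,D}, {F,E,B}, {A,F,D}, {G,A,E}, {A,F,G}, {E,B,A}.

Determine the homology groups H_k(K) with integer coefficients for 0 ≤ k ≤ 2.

H_0 ≅ Z,  H_1 ≅ Z,  H_2 = 0.

Fix the vertex order A < B < D < E < F < G and write every simplex with vertices in increasing order. Then dim K = 2 and the simplices of K are:

  0-simplices (6): A, B, D, E, F, G
  1-simplices (12): AB, AD, AE, AF, AG, BD, BE, BF, DF, EF, EG, FG
  2-simplices (6): ABE, ADF, AEG, AFG, BDF, BEF

so the chain groups are C_0 ≅ Z^6, C_1 ≅ Z^12, C_2 ≅ Z^6.

Boundary ∂_1: C_1 → C_0 maps an edge to its endpoints' difference, ∂[p,q] = q − p. For instance
  ∂AB = B − A.
The 6×12 boundary matrix has rank 5 and Smith normal form diag(1,1,1,1,1).

The boundary map ∂_2: C_2 → C_1 acts by ∂[p,q,r] = [q,r] − [p,r] + [p,q]. For instance
  ∂AFG = FG − AG + AF,
  ∂ADF = DF − AF + AD.
As a 12×6 matrix over Z this has rank 6, with invariant factors (1,1,1,1,1,1).

Now H_k = ker ∂_k / im ∂_{k+1}, so:

  H_0: rank C_0 − rank ∂_1 = 6 − 5 = 1, and the invariant factors of ∂_1 are all 1, so H_0 ≅ Z.
  H_1: rank ker ∂_1 − rank ∂_2 = (12 − 5) − 6 = 1, and the invariant factors of ∂_2 are all 1, so H_1 ≅ Z.
  H_2: rank ker ∂_2 − rank ∂_3 = (6 − 6) − 0 = 0, and there is no ∂_3, so H_2 ≅ 0.

As a check, the Euler characteristic is 6 − 12 + 6 = 0, which agrees with 1 − 1 + 0 = 0.
(K is a triangulation of the cylinder S^1 x I.)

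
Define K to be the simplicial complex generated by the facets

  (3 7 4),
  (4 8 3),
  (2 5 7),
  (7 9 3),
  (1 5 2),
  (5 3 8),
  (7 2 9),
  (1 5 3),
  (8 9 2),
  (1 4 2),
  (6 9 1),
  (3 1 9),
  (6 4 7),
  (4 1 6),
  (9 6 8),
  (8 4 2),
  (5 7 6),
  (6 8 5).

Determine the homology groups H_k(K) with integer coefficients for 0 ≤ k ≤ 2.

Fix the vertex order 1 < 2 < 3 < 4 < 5 < 6 < 7 < 8 < 9 and write every simplex with vertices in increasing order. Then dim K = 2 and the simplices of K are:

  0-simplices (9): [1], [2], [3], [4], [5], [6], [7], [8], [9]
  1-simplices (27): (27 of them)
  2-simplices (18): [1,2,4], [1,2,5], [1,3,5], [1,3,9], [1,4,6], [1,6,9], [2,4,8], [2,5,7], [2,7,9], [2,8,9], [3,4,7], [3,4,8], [3,5,8], [3,7,9], [4,6,7], [5,6,7], [5,6,8], [6,8,9]

so the chain groups are C_0 ≅ Z^9, C_1 ≅ Z^27, C_2 ≅ Z^18.

Boundary ∂_1: C_1 → C_0 maps an edge to its endpoints' difference, ∂[p,q] = q − p. For instance
  ∂[1,9] = [9] − [1].
The 9×27 boundary matrix has rank 8 and Smith normal form diag(1,1,1,1,1,1,1,1).

Boundary ∂_2: C_2 → C_1 sends each 2-simplex [p,q,r] to [q,r] − [p,r] + [p,q]. For instance
  ∂[6,8,9] = [8,9] − [6,9] + [6,8],
  ∂[4,6,7] = [6,7] − [4,7] + [4,6].
This gives a 27×18 integer matrix of rank 17; reducing to Smith normal form yields diagonal entries (1,1,1,1,1,1,1,1,1,1,1,1,1,1,1,1,1).

Now H_k = ker ∂_k / im ∂_{k+1}, so:

  H_0: rank C_0 − rank ∂_1 = 9 − 8 = 1, and the invariant factors of ∂_1 are all 1, so H_0 ≅ Z.
  H_1: rank ker ∂_1 − rank ∂_2 = (27 − 8) − 17 = 2, and the invariant factors of ∂_2 are all 1, so H_1 ≅ Z^2.
  H_2: rank ker ∂_2 − rank ∂_3 = (18 − 17) − 0 = 1, and there is no ∂_3, so H_2 ≅ Z.

As a check, the Euler characteristic is 9 − 27 + 18 = 0, which agrees with 1 − 2 + 1 = 0.

H_0 = Z,  H_1 = Z^2,  H_2 = Z.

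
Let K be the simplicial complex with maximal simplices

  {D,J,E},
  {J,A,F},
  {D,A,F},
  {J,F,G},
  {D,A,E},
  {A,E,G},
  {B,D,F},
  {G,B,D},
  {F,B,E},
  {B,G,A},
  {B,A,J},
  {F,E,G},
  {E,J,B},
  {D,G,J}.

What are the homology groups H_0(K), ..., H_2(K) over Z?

K has 7 vertices, 21 edges, 14 triangles.
rank ∂_0 = 0, rank ∂_1 = 6 ⇒ b_0 = 7 − 0 − 6 = 1; all invariant factors of ∂_1 are 1 so no torsion. So H_0 = Z.
rank ∂_1 = 6, rank ∂_2 = 13 ⇒ b_1 = 21 − 6 − 13 = 2; all invariant factors of ∂_2 are 1 so no torsion. So H_1 = Z^2.
rank ∂_2 = 13, rank ∂_3 = 0 ⇒ b_2 = 14 − 13 − 0 = 1. So H_2 = Z.

H_0 ≅ Z,  H_1 ≅ Z^2,  H_2 ≅ Z.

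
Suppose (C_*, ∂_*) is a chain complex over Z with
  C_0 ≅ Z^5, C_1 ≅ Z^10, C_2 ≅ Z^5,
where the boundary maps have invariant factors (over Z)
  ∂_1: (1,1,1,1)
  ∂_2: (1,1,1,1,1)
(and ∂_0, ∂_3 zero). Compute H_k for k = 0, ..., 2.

H_0 = Z,  H_1 = Z,  H_2 = 0.

H_0: b_0 = 5 − 0 − 4 = 1; torsion from ∂_1 factors > 1: none. So H_0 = Z.
H_1: b_1 = 10 − 4 − 5 = 1; torsion from ∂_2 factors > 1: none. So H_1 = Z.
H_2: b_2 = 5 − 5 − 0 = 0; torsion from ∂_3 factors > 1: none. So H_2 = 0.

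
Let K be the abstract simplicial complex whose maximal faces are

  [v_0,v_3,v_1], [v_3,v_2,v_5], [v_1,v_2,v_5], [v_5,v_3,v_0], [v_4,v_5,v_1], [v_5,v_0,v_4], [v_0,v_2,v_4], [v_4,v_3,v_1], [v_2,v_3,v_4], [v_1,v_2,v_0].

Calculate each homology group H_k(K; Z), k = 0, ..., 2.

Take the total order v_0 < v_1 < v_2 < v_3 < v_4 < v_5 on the vertex set. Then K (dimension 2) consists of the simplices:

  0-simplices (6): [v_0], [v_1], [v_2], [v_3], [v_4], [v_5]
  1-simplices (15): (15 of them)
  2-simplices (10): [v_0,v_1,v_2], [v_0,v_1,v_3], [v_0,v_2,v_4], [v_0,v_3,v_5], [v_0,v_4,v_5], [v_1,v_2,v_5], [v_1,v_3,v_4], [v_1,v_4,v_5], [v_2,v_3,v_4], [v_2,v_3,v_5]

Hence C_0 ≅ Z^6, C_1 ≅ Z^15, C_2 ≅ Z^10.

∂_1: C_1 → C_0 is given by ∂[p,q] = [q] − [p]. For instance
  ∂[v_4,v_5] = [v_5] − [v_4].
The resulting 6×15 matrix has rank 5, and its Smith normal form has invariant factors (1,1,1,1,1).

The boundary map ∂_2: C_2 → C_1 acts by ∂[p,q,r] = [q,r] − [p,r] + [p,q]. For instance
  ∂[v_0,v_1,v_3] = [v_1,v_3] − [v_0,v_3] + [v_0,v_1],
  ∂[v_1,v_4,v_5] = [v_4,v_5] − [v_1,v_5] + [v_1,v_4].
As a 15×10 matrix over Z this has rank 10, with invariant factors (1,1,1,1,1,1,1,1,1,2).

From H_k ≅ ker(∂_k) / im(∂_{k+1}) we obtain:

  H_0: rank C_0 − rank ∂_1 = 6 − 5 = 1, and the invariant factors of ∂_1 are all 1, so H_0 ≅ Z.
  H_1: rank ker ∂_1 − rank ∂_2 = (15 − 5) − 10 = 0, and ∂_2 has invariant factor 2 > 1, so H_1 ≅ Z/2.
  H_2: rank ker ∂_2 − rank ∂_3 = (10 − 10) − 0 = 0, and there is no ∂_3, so H_2 ≅ 0.

As a check, the Euler characteristic is 6 − 15 + 10 = 1, which agrees with 1 − 0 + 0 = 1.

H_0 = Z,  H_1 = Z/2,  H_2 = 0.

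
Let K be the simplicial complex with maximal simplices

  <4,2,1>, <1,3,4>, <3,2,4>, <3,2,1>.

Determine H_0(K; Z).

Take the total order 1 < 2 < 3 < 4 on the vertex set. Then K (dimension 2) consists of the simplices:

  0-simplices (4): [1], [2], [3], [4]
  1-simplices (6): [1,2], [1,3], [1,4], [2,3], [2,4], [3,4]
  2-simplices (4): [1,2,3], [1,2,4], [1,3,4], [2,3,4]

Hence C_0 ≅ Z^4, C_1 ≅ Z^6, C_2 ≅ Z^4.

∂_1: C_1 → C_0 maps an edge to its endpoints' difference, ∂[p,q] = q − p.
The resulting 4×6 matrix has rank 3, and its Smith normal form has invariant factors (1,1,1).

∂_2: C_2 → C_1 maps a triangle to the signed sum of its edges. For instance
  ∂[1,3,4] = [3,4] − [1,4] + [1,3],
  ∂[1,2,3] = [2,3] − [1,3] + [1,2].
This gives a 6×4 integer matrix of rank 3; reducing to Smith normal form yields diagonal entries (1,1,1).

Computing H_k = (kernel of ∂_k) / (image of ∂_{k+1}):

  H_0: rank C_0 − rank ∂_1 = 4 − 3 = 1, and the invariant factors of ∂_1 are all 1, so H_0 ≅ Z.

H_0 ≅ Z.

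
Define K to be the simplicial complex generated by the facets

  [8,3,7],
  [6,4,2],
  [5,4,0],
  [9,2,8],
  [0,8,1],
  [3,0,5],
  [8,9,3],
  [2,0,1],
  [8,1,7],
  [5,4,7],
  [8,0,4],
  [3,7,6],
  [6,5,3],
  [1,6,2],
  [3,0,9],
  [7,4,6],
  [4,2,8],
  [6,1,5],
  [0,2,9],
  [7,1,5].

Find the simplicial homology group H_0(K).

H_0 = Z.

Order the vertices as 0 < 1 < 2 < 3 < 4 < 5 < 6 < 7 < 8 < 9. Listing each simplex with vertices in this order, K has dimension 2 with simplices:

  0-simplices (10): [0], [1], [2], [3], [4], [5], [6], [7], [8], [9]
  1-simplices (30): (30 of them)
  2-simplices (20): (20 of them)

Hence C_0 ≅ Z^10, C_1 ≅ Z^30, C_2 ≅ Z^20.

∂_1: C_1 → C_0 is given by ∂[p,q] = [q] − [p]. For instance
  ∂[0,5] = [5] − [0].
As a 10×30 matrix over Z this has rank 9, with invariant factors (1,1,1,1,1,1,1,1,1).

The boundary map ∂_2: C_2 → C_1 sends each 2-simplex [p,q,r] to [q,r] − [p,r] + [p,q]. For instance
  ∂[0,3,9] = [3,9] − [0,9] + [0,3],
  ∂[1,5,6] = [5,6] − [1,6] + [1,5].
This gives a 30×20 integer matrix of rank 20; reducing to Smith normal form yields diagonal entries (1,1,1,1,1,1,1,1,1,1,1,1,1,1,1,1,1,1,1,2).

Now H_k = ker ∂_k / im ∂_{k+1}, so:

  H_0: rank C_0 − rank ∂_1 = 10 − 9 = 1, and the invariant factors of ∂_1 are all 1, so H_0 = Z.

(K is a triangulation of the Klein bottle.)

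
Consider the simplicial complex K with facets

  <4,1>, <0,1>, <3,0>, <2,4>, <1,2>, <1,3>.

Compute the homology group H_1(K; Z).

H_1 ≅ Z^2.

Fix the vertex order 0 < 1 < 2 < 3 < 4 and write every simplex with vertices in increasing order. Then dim K = 1 and the simplices of K are:

  0-simplices (5): [0], [1], [2], [3], [4]
  1-simplices (6): [0,1], [0,3], [1,2], [1,3], [1,4], [2,4]

so the chain groups are C_0 ≅ Z^5, C_1 ≅ Z^6.

Boundary ∂_1: C_1 → C_0 is given by ∂[p,q] = [q] − [p].
The resulting 5×6 matrix has rank 4, and its Smith normal form has invariant factors (1,1,1,1).

Reading off H_k = ker ∂_k / im ∂_{k+1}:

  H_1: rank ker ∂_1 − rank ∂_2 = (6 − 4) − 0 = 2, and there is no ∂_2, so H_1 = Z^2.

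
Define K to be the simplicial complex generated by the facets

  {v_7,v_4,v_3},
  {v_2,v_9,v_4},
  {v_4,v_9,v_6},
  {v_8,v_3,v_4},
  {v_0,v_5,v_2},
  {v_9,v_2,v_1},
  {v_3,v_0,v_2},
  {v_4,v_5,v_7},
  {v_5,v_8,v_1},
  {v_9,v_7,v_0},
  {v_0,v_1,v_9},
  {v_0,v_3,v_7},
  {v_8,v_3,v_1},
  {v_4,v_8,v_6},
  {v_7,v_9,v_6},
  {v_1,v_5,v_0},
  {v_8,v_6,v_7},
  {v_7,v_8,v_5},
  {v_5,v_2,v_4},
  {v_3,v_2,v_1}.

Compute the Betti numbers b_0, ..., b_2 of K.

Order the vertices as v_0 < v_1 < v_2 < v_3 < v_4 < v_5 < v_6 < v_7 < v_8 < v_9. Listing each simplex with vertices in this order, K has dimension 2 with simplices:

  0-simplices (10): [v_0], [v_1], [v_2], [v_3], [v_4], [v_5], [v_6], [v_7], [v_8], [v_9]
  1-simplices (30): (30 of them)
  2-simplices (20): (20 of them)

so the chain groups are C_0 ≅ Z^10, C_1 ≅ Z^30, C_2 ≅ Z^20.

Boundary ∂_1: C_1 → C_0 is given by ∂[p,q] = [q] − [p].
This gives a 10×30 integer matrix of rank 9; reducing to Smith normal form yields diagonal entries (1,1,1,1,1,1,1,1,1).

∂_2: C_2 → C_1 acts by ∂[p,q,r] = [q,r] − [p,r] + [p,q]. For instance
  ∂[v_3,v_4,v_7] = [v_4,v_7] − [v_3,v_7] + [v_3,v_4],
  ∂[v_1,v_2,v_9] = [v_2,v_9] − [v_1,v_9] + [v_1,v_2].
The 30×20 boundary matrix has rank 20 and Smith normal form diag(1,1,1,1,1,1,1,1,1,1,1,1,1,1,1,1,1,1,1,2).

From H_k ≅ ker(∂_k) / im(∂_{k+1}) we obtain:

  H_0: rank C_0 − rank ∂_1 = 10 − 9 = 1, and the invariant factors of ∂_1 are all 1, so H_0 = Z.
  H_1: rank ker ∂_1 − rank ∂_2 = (30 − 9) − 20 = 1, and ∂_2 has invariant factor 2 > 1, so H_1 = Z × Z/2.
  H_2: rank ker ∂_2 − rank ∂_3 = (20 − 20) − 0 = 0, and there is no ∂_3, so H_2 = 0.

As a check, the Euler characteristic is 10 − 30 + 20 = 0, which agrees with 1 − 1 + 0 = 0.

Hence the Betti numbers are b_0 = 1, b_1 = 1, b_2 = 0.

b_0 = 1, b_1 = 1, b_2 = 0.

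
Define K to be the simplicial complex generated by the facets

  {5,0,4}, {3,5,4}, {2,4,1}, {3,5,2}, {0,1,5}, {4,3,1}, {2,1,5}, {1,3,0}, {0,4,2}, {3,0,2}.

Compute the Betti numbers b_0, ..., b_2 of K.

Take the total order 0 < 1 < 2 < 3 < 4 < 5 on the vertex set. Then K (dimension 2) consists of the simplices:

  0-simplices (6): [0], [1], [2], [3], [4], [5]
  1-simplices (15): [0,1], [0,2], [0,3], [0,4], [0,5], [1,2], [1,3], [1,4], [1,5], [2,3], [2,4], [2,5], [3,4], [3,5], [4,5]
  2-simplices (10): [0,1,3], [0,1,5], [0,2,3], [0,2,4], [0,4,5], [1,2,4], [1,2,5], [1,3,4], [2,3,5], [3,4,5]

giving chain groups C_0 ≅ Z^6, C_1 ≅ Z^15, C_2 ≅ Z^10.

The boundary map ∂_1: C_1 → C_0 is given by ∂[p,q] = [q] − [p]. For instance
  ∂[4,5] = [5] − [4].
The 6×15 boundary matrix has rank 5 and Smith normal form diag(1,1,1,1,1).

∂_2: C_2 → C_1 maps a triangle to the signed sum of its edges. For instance
  ∂[1,2,4] = [2,4] − [1,4] + [1,2],
  ∂[0,2,3] = [2,3] − [0,3] + [0,2].
As a 15×10 matrix over Z this has rank 10, with invariant factors (1,1,1,1,1,1,1,1,1,2).

From H_k ≅ ker(∂_k) / im(∂_{k+1}) we obtain:

  H_0: rank C_0 − rank ∂_1 = 6 − 5 = 1, and the invariant factors of ∂_1 are all 1, so H_0 = Z.
  H_1: rank ker ∂_1 − rank ∂_2 = (15 − 5) − 10 = 0, and ∂_2 has invariant factor 2 > 1, so H_1 = Z/2.
  H_2: rank ker ∂_2 − rank ∂_3 = (10 − 10) − 0 = 0, and there is no ∂_3, so H_2 = 0.

Hence the Betti numbers are b_0 = 1, b_1 = 0, b_2 = 0.

b_0 = 1, b_1 = 0, b_2 = 0.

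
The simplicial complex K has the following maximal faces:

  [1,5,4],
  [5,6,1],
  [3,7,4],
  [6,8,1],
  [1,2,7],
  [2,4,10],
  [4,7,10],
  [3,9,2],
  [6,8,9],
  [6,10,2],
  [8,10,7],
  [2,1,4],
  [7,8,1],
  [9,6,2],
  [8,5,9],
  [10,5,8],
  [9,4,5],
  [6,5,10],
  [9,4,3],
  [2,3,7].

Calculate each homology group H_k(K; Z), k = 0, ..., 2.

H_0 ≅ Z,  H_1 ≅ Z ⊕ Z/2,  H_2 = 0.

Order the vertices as 1 < 2 < 3 < 4 < 5 < 6 < 7 < 8 < 9 < 10. Listing each simplex with vertices in this order, K has dimension 2 with simplices:

  0-simplices (10): [1], [2], [3], [4], [5], [6], [7], [8], [9], [10]
  1-simplices (30): (30 of them)
  2-simplices (20): (20 of them)

Hence C_0 ≅ Z^10, C_1 ≅ Z^30, C_2 ≅ Z^20.

∂_1: C_1 → C_0 maps an edge to its endpoints' difference, ∂[p,q] = q − p. For instance
  ∂[6,8] = [8] − [6].
The resulting 10×30 matrix has rank 9, and its Smith normal form has invariant factors (1,1,1,1,1,1,1,1,1).

∂_2: C_2 → C_1 maps a triangle to the signed sum of its edges. For instance
  ∂[1,7,8] = [7,8] − [1,8] + [1,7],
  ∂[1,2,7] = [2,7] − [1,7] + [1,2].
The 30×20 boundary matrix has rank 20 and Smith normal form diag(1,1,1,1,1,1,1,1,1,1,1,1,1,1,1,1,1,1,1,2).

Now H_k = ker ∂_k / im ∂_{k+1}, so:

  H_0: rank C_0 − rank ∂_1 = 10 − 9 = 1, and the invariant factors of ∂_1 are all 1, so H_0 = Z.
  H_1: rank ker ∂_1 − rank ∂_2 = (30 − 9) − 20 = 1, and ∂_2 has invariant factor 2 > 1, so H_1 = Z ⊕ Z/2.
  H_2: rank ker ∂_2 − rank ∂_3 = (20 − 20) − 0 = 0, and there is no ∂_3, so H_2 = 0.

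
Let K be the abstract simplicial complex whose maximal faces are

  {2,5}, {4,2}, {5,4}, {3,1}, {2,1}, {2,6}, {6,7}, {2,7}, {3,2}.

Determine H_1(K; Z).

Take the total order 1 < 2 < 3 < 4 < 5 < 6 < 7 on the vertex set. Then K (dimension 1) consists of the simplices:

  0-simplices (7): [1], [2], [3], [4], [5], [6], [7]
  1-simplices (9): [1,2], [1,3], [2,3], [2,4], [2,5], [2,6], [2,7], [4,5], [6,7]

so the chain groups are C_0 ≅ Z^7, C_1 ≅ Z^9.

The boundary map ∂_1: C_1 → C_0 maps an edge to its endpoints' difference, ∂[p,q] = q − p. For instance
  ∂[1,3] = [3] − [1].
As a 7×9 matrix over Z this has rank 6, with invariant factors (1,1,1,1,1,1).

Now H_k = ker ∂_k / im ∂_{k+1}, so:

  H_1: rank ker ∂_1 − rank ∂_2 = (9 − 6) − 0 = 3, and there is no ∂_2, so H_1 = Z^3.

H_1 ≅ Z^3.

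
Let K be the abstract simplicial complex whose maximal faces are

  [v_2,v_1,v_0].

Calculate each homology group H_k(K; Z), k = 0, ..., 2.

H_0 ≅ Z,  H_1 = 0,  H_2 = 0.

K has 3 vertices, 3 edges, 1 triangle.
rank ∂_0 = 0, rank ∂_1 = 2 ⇒ b_0 = 3 − 0 − 2 = 1; all invariant factors of ∂_1 are 1 so no torsion. So H_0 = Z.
rank ∂_1 = 2, rank ∂_2 = 1 ⇒ b_1 = 3 − 2 − 1 = 0; all invariant factors of ∂_2 are 1 so no torsion. So H_1 = 0.
rank ∂_2 = 1, rank ∂_3 = 0 ⇒ b_2 = 1 − 1 − 0 = 0. So H_2 = 0.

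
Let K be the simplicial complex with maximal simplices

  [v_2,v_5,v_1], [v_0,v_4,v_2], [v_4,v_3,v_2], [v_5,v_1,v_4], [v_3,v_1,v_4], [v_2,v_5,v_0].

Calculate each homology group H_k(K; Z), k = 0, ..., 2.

Order the vertices as v_0 < v_1 < v_2 < v_3 < v_4 < v_5. Listing each simplex with vertices in this order, K has dimension 2 with simplices:

  0-simplices (6): [v_0], [v_1], [v_2], [v_3], [v_4], [v_5]
  1-simplices (12): [v_0,v_2], [v_0,v_4], [v_0,v_5], [v_1,v_2], [v_1,v_3], [v_1,v_4], [v_1,v_5], [v_2,v_3], [v_2,v_4], [v_2,v_5], [v_3,v_4], [v_4,v_5]
  2-simplices (6): [v_0,v_2,v_4], [v_0,v_2,v_5], [v_1,v_2,v_5], [v_1,v_3,v_4], [v_1,v_4,v_5], [v_2,v_3,v_4]

Hence C_0 ≅ Z^6, C_1 ≅ Z^12, C_2 ≅ Z^6.

Boundary ∂_1: C_1 → C_0 sends each edge [p,q] (with p < q) to q − p. For instance
  ∂[v_4,v_5] = [v_5] − [v_4].
This gives a 6×12 integer matrix of rank 5; reducing to Smith normal form yields diagonal entries (1,1,1,1,1).

∂_2: C_2 → C_1 maps a triangle to the signed sum of its edges. For instance
  ∂[v_1,v_4,v_5] = [v_4,v_5] − [v_1,v_5] + [v_1,v_4],
  ∂[v_2,v_3,v_4] = [v_3,v_4] − [v_2,v_4] + [v_2,v_3].
This gives a 12×6 integer matrix of rank 6; reducing to Smith normal form yields diagonal entries (1,1,1,1,1,1).

Computing H_k = (kernel of ∂_k) / (image of ∂_{k+1}):

  H_0: rank C_0 − rank ∂_1 = 6 − 5 = 1, and the invariant factors of ∂_1 are all 1, so H_0 = Z.
  H_1: rank ker ∂_1 − rank ∂_2 = (12 − 5) − 6 = 1, and the invariant factors of ∂_2 are all 1, so H_1 = Z.
  H_2: rank ker ∂_2 − rank ∂_3 = (6 − 6) − 0 = 0, and there is no ∂_3, so H_2 = 0.

H_0 = Z,  H_1 = Z,  H_2 = 0.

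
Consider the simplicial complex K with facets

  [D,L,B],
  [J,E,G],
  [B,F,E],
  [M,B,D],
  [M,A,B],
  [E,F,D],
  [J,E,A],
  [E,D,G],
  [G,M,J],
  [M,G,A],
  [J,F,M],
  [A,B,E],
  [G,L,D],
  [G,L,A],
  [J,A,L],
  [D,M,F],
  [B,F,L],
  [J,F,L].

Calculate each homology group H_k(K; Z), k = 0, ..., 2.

K has 9 vertices, 27 edges, 18 triangles.
rank ∂_0 = 0, rank ∂_1 = 8 ⇒ b_0 = 9 − 0 − 8 = 1; all invariant factors of ∂_1 are 1 so no torsion. So H_0 ≅ Z.
rank ∂_1 = 8, rank ∂_2 = 18 ⇒ b_1 = 27 − 8 − 18 = 1; ∂_2 has invariant factor(s) [2] giving torsion. So H_1 ≅ Z ⊕ Z/2.
rank ∂_2 = 18, rank ∂_3 = 0 ⇒ b_2 = 18 − 18 − 0 = 0. So H_2 ≅ 0.

H_0 ≅ Z,  H_1 ≅ Z ⊕ Z/2,  H_2 = 0.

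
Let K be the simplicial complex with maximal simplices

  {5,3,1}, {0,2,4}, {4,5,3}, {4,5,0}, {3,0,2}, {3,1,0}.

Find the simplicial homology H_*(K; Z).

Order the vertices as 0 < 1 < 2 < 3 < 4 < 5. Listing each simplex with vertices in this order, K has dimension 2 with simplices:

  0-simplices (6): [0], [1], [2], [3], [4], [5]
  1-simplices (12): [0,1], [0,2], [0,3], [0,4], [0,5], [1,3], [1,5], [2,3], [2,4], [3,4], [3,5], [4,5]
  2-simplices (6): [0,1,3], [0,2,3], [0,2,4], [0,4,5], [1,3,5], [3,4,5]

Hence C_0 ≅ Z^6, C_1 ≅ Z^12, C_2 ≅ Z^6.

∂_1: C_1 → C_0 is given by ∂[p,q] = [q] − [p]. For instance
  ∂[0,2] = [2] − [0].
As a 6×12 matrix over Z this has rank 5, with invariant factors (1,1,1,1,1).

∂_2: C_2 → C_1 acts by ∂[p,q,r] = [q,r] − [p,r] + [p,q]. For instance
  ∂[1,3,5] = [3,5] − [1,5] + [1,3],
  ∂[0,2,4] = [2,4] − [0,4] + [0,2].
This gives a 12×6 integer matrix of rank 6; reducing to Smith normal form yields diagonal entries (1,1,1,1,1,1).

From H_k ≅ ker(∂_k) / im(∂_{k+1}) we obtain:

  H_0: rank C_0 − rank ∂_1 = 6 − 5 = 1, and the invariant factors of ∂_1 are all 1, so H_0 = Z.
  H_1: rank ker ∂_1 − rank ∂_2 = (12 − 5) − 6 = 1, and the invariant factors of ∂_2 are all 1, so H_1 = Z.
  H_2: rank ker ∂_2 − rank ∂_3 = (6 − 6) − 0 = 0, and there is no ∂_3, so H_2 = 0.

As a check, the Euler characteristic is 6 − 12 + 6 = 0, which agrees with 1 − 1 + 0 = 0.
(K is a triangulation of the cylinder S^1 x I.)

H_0 = Z,  H_1 = Z,  H_2 = 0.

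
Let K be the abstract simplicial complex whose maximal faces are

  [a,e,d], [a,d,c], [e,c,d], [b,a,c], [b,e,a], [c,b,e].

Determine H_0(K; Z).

H_0 = Z.

Order the vertices as a < b < c < d < e. Listing each simplex with vertices in this order, K has dimension 2 with simplices:

  0-simplices (5): a, b, c, d, e
  1-simplices (9): ab, ac, ad, ae, bc, be, cd, ce, de
  2-simplices (6): abc, abe, acd, ade, bce, cde

Hence C_0 ≅ Z^5, C_1 ≅ Z^9, C_2 ≅ Z^6.

The boundary map ∂_1: C_1 → C_0 is given by ∂[p,q] = [q] − [p]. For instance
  ∂ac = c − a.
As a 5×9 matrix over Z this has rank 4, with invariant factors (1,1,1,1).

Boundary ∂_2: C_2 → C_1 maps a triangle to the signed sum of its edges. For instance
  ∂bce = ce − be + bc,
  ∂ade = de − ae + ad.
As a 9×6 matrix over Z this has rank 5, with invariant factors (1,1,1,1,1).

From H_k ≅ ker(∂_k) / im(∂_{k+1}) we obtain:

  H_0: rank C_0 − rank ∂_1 = 5 − 4 = 1, and the invariant factors of ∂_1 are all 1, so H_0 ≅ Z.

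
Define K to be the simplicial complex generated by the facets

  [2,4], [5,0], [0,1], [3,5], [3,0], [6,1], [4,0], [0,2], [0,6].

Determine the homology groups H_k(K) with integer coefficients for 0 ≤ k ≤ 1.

Take the total order 0 < 1 < 2 < 3 < 4 < 5 < 6 on the vertex set. Then K (dimension 1) consists of the simplices:

  0-simplices (7): [0], [1], [2], [3], [4], [5], [6]
  1-simplices (9): [0,1], [0,2], [0,3], [0,4], [0,5], [0,6], [1,6], [2,4], [3,5]

Hence C_0 ≅ Z^7, C_1 ≅ Z^9.

The boundary map ∂_1: C_1 → C_0 is given by ∂[p,q] = [q] − [p]. For instance
  ∂[0,6] = [6] − [0].
The resulting 7×9 matrix has rank 6, and its Smith normal form has invariant factors (1,1,1,1,1,1).

Computing H_k = (kernel of ∂_k) / (image of ∂_{k+1}):

  H_0: rank C_0 − rank ∂_1 = 7 − 6 = 1, and the invariant factors of ∂_1 are all 1, so H_0 = Z.
  H_1: rank ker ∂_1 − rank ∂_2 = (9 − 6) − 0 = 3, and there is no ∂_2, so H_1 = Z^3.

As a check, the Euler characteristic is 7 − 9 = -2, which agrees with 1 − 3 = -2.
(K is a triangulation of a wedge of 3 circles.)

H_0 = Z,  H_1 = Z^3.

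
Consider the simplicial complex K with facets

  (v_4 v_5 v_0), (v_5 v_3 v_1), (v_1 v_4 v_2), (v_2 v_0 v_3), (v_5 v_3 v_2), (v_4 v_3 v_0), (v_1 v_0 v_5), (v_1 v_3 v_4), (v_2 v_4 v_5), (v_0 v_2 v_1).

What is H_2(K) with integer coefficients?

Take the total order v_0 < v_1 < v_2 < v_3 < v_4 < v_5 on the vertex set. Then K (dimension 2) consists of the simplices:

  0-simplices (6): [v_0], [v_1], [v_2], [v_3], [v_4], [v_5]
  1-simplices (15): (15 of them)
  2-simplices (10): [v_0,v_1,v_2], [v_0,v_1,v_5], [v_0,v_2,v_3], [v_0,v_3,v_4], [v_0,v_4,v_5], [v_1,v_2,v_4], [v_1,v_3,v_4], [v_1,v_3,v_5], [v_2,v_3,v_5], [v_2,v_4,v_5]

Hence C_0 ≅ Z^6, C_1 ≅ Z^15, C_2 ≅ Z^10.

∂_1: C_1 → C_0 is given by ∂[p,q] = [q] − [p]. For instance
  ∂[v_0,v_1] = [v_1] − [v_0].
As a 6×15 matrix over Z this has rank 5, with invariant factors (1,1,1,1,1).

The boundary map ∂_2: C_2 → C_1 sends each 2-simplex [p,q,r] to [q,r] − [p,r] + [p,q]. For instance
  ∂[v_1,v_3,v_5] = [v_3,v_5] − [v_1,v_5] + [v_1,v_3],
  ∂[v_0,v_2,v_3] = [v_2,v_3] − [v_0,v_3] + [v_0,v_2].
The resulting 15×10 matrix has rank 10, and its Smith normal form has invariant factors (1,1,1,1,1,1,1,1,1,2).

Now H_k = ker ∂_k / im ∂_{k+1}, so:

  H_2: rank ker ∂_2 − rank ∂_3 = (10 − 10) − 0 = 0, and there is no ∂_3, so H_2 ≅ 0.

(K is a triangulation of the real projective plane RP^2.)

H_2 ≅ 0.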